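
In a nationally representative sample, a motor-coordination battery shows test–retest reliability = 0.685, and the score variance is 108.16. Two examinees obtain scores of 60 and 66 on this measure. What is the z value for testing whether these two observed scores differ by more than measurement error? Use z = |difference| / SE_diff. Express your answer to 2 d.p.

0.73

SD = √108.16 ≃ 10.4000
SEM = 10.4000 × √(1 − 0.6850) = 10.4000 × √0.3150 ≃ 10.4000 × 0.5612 ≃ 5.8370
SE_diff = √2 × SEM ≃ 8.2547
z = |60 − 66| / 8.2547 = 6 / 8.2547 ≃ 0.7269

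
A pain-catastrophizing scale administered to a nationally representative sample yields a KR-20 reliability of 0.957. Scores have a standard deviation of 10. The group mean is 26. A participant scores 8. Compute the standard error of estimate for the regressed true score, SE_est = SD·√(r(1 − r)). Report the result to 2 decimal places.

SE_est = SD * √(r(1 − r)) = 10.000 * √0.041 ≈ 10.000 * 0.203 ≈ 2.029

2.03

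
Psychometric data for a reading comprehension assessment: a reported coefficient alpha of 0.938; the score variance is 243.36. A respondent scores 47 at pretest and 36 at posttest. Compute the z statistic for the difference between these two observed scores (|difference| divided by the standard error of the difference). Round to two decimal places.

2.00

SD = √243.36 = 15.600
SEM = 15.600×√(1 − 0.938) ≈ 3.884
Standard error of the difference = 3.884·√2 ≈ 5.493
z = 11 / 5.493 ≈ 2.002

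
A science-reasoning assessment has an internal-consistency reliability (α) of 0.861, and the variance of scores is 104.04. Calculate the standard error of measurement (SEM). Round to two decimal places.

3.80

SD = √104.04 = 10.200
SEM = 10.200*√(1 − 0.861) ≈ 3.803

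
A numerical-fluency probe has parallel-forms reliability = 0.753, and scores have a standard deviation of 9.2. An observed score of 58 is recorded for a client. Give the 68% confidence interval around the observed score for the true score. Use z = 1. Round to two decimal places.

[53.43, 62.57]

SEM = 9.2000 * √(1 − 0.7530) = 9.2000 * √0.2470 ≃ 9.2000 * 0.4970 ≃ 4.5723
Margin = 1 * 4.5723 ≃ 4.5723
Interval: (53.4277, 62.5723)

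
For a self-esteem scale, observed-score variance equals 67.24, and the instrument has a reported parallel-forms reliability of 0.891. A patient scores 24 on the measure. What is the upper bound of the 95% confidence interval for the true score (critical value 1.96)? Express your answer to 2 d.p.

SD = √67.24 ≈ 8.2000
SEM = 8.2000 · √(1 − 0.8910) = 8.2000 · √0.1090 ≈ 8.2000 · 0.3302 ≈ 2.7072
Margin = 1.96 · 2.7072 ≈ 5.3062
Upper limit = 24 + 5.3062 ≈ 29.3062

29.31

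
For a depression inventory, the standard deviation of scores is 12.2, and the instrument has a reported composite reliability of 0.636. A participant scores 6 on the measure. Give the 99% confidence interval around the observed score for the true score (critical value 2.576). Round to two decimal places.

[-12.96, 24.96]

SEM = 12.200×√(1 − 0.636) ≈ 7.361
Margin = 2.576 × 7.361 ≈ 18.961
CI = 6 ± 18.961 → [-12.961, 24.961]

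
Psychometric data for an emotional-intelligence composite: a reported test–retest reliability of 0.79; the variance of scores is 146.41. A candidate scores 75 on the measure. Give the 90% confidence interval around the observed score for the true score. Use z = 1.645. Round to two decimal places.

σ = 146.41^(1/2) = 12.100
SEM = 12.100 * √(1 − 0.790) = 12.100 * √0.210 ≈ 12.100 * 0.458 ≈ 5.545
1.645 * SEM ≈ 9.121
CI = 75 ± 9.121 → [65.879, 84.121]

[65.88, 84.12]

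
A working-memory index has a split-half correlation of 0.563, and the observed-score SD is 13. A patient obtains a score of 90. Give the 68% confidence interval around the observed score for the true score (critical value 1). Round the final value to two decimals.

Spearman-Brown: r = 2(0.563) / (1 + 0.563) = 1.1260 / 1.5630 ≈ 0.7204
The standard error of measurement is 13.0000·√(1 − 0.7204) ≈ 13.0000·0.5288 ≈ 6.8739.
Half-width = 1·6.8739 ≈ 6.8739
Interval: (83.1261, 96.8739)

[83.13, 96.87]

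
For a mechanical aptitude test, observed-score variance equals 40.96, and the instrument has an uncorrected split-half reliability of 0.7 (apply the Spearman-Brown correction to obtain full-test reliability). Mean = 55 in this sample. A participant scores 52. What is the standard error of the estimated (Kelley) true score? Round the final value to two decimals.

SD = √40.96 ≈ 6.400
r_full = 2·0.7 / (1 + 0.7) ≈ 0.824
SE_est = SD · √(r(1 − r)) = 6.400 · √0.145 ≈ 6.400 · 0.381 ≈ 2.440

2.44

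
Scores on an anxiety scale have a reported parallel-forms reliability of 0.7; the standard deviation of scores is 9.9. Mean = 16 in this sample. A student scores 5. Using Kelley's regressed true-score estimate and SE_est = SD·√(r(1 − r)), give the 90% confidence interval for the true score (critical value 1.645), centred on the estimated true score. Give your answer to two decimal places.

[0.84, 15.76]

T̂ = r·X + (1 − r)·M = 0.7000·5 + 0.3000·16 = 3.5000 + 4.8000 ≈ 8.3000
SE_est = 9.9000·√(0.7000·0.3000) ≈ 4.5367
90% CI: 8.3000 ± 7.4630 ≈ (0.8370, 15.7630)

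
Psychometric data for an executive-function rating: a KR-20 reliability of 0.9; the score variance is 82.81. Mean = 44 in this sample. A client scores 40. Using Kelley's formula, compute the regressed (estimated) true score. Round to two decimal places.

40.40

T̂ = r·X + (1 − r)·M = 0.90000·40 + 0.10000·44 = 36.00000 + 4.40000 ≃ 40.40000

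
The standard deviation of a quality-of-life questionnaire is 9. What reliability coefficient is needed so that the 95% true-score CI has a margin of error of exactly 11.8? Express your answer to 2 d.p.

Required SEM = 11.8 / 1.96 ≈ 6.0204
r = 1 − (6.0204/9)² ≈ 1 − 0.4475 ≈ 0.5525

0.55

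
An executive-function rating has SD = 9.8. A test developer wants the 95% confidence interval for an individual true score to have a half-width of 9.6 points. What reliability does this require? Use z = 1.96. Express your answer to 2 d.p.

0.75

Required SEM = 9.6 / 1.96 ≈ 4.898
r = 1 − (SEM / SD)² = 1 − (4.898 / 9.8)² ≈ 1 − 0.250 ≈ 0.750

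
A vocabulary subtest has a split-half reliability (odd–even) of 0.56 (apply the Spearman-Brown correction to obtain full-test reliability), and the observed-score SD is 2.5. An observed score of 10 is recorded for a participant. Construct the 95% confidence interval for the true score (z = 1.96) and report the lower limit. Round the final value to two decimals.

Full-length reliability (Spearman-Brown) = 2(0.56)/(1+0.56) ≃ 0.718
SEM = 2.500 · √(1 − 0.718) = 2.500 · √0.282 ≃ 2.500 · 0.531 ≃ 1.328
Half-width = 1.96·1.328 ≃ 2.602
Lower limit = 10 − 2.602 ≃ 7.398

7.40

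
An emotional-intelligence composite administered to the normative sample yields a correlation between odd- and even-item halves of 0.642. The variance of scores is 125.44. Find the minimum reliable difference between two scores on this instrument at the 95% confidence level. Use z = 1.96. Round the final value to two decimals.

14.50

SD = √125.44 ≈ 11.200
Spearman-Brown: r = 2(0.642) / (1 + 0.642) = 1.284 / 1.642 ≈ 0.782
SEM = 11.200 * √(1 − 0.782) = 11.200 * √0.218 ≈ 11.200 * 0.467 ≈ 5.230
SE_diff = SEM * √2 ≈ 5.230 * 1.414 ≈ 7.396
Smallest detectable difference = 1.96*7.396 ≈ 14.496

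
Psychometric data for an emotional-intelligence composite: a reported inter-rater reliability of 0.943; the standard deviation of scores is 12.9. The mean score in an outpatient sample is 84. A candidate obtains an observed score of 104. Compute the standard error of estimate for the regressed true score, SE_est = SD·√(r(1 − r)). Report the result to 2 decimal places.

2.99

SE_est = 12.90000*√(0.94300*0.05700) ≈ 2.99077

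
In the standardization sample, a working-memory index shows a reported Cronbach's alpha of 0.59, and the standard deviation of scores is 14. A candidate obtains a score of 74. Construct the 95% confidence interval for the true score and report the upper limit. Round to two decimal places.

The standard error of measurement is 14.000*√(1 − 0.590) ≈ 14.000*0.640 ≈ 8.964.
1.96 * SEM ≈ 17.570
Upper limit = 74 + 17.570 ≈ 91.570

91.57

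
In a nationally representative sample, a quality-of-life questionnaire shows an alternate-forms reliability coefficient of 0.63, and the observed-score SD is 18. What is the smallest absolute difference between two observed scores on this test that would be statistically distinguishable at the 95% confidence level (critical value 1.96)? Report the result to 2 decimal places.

SEM = 18.000*√(1 − 0.630) ≈ 10.949
SE_diff = SEM * √2 ≈ 10.949 * 1.414 ≈ 15.484
Minimum reliable difference = 1.96 * SE_diff ≈ 1.96 * 15.484 ≈ 30.349

30.35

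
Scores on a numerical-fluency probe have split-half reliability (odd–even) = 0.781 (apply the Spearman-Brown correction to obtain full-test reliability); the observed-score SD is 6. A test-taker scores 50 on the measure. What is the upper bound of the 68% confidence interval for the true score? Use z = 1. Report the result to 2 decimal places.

52.10

Spearman-Brown: r = 2(0.781) / (1 + 0.781) = 1.562 / 1.781 ≈ 0.877
The standard error of measurement is 6.000×√(1 − 0.877) ≈ 6.000×0.351 ≈ 2.104.
1 × SEM ≈ 2.104
Upper bound: 50 + 2.104 = 52.104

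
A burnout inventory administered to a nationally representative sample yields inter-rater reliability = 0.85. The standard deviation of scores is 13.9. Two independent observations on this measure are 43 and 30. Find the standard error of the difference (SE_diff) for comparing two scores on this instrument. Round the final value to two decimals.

7.61

SEM = 13.9000·√(1 − 0.8500) ≈ 5.3834
SE_diff = √2 · SEM ≈ 7.6133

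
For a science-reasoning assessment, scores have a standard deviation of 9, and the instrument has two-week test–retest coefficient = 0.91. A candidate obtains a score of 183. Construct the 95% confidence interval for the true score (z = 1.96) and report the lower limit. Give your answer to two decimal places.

The standard error of measurement is 9.000*√(1 − 0.910) ≃ 9.000*0.300 ≃ 2.700.
Half-width = 1.96*2.700 ≃ 5.292
Lower bound: 183 − 5.292 = 177.708

177.71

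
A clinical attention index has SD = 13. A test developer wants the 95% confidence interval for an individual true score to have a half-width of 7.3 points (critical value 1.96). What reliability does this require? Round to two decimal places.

SEM needed = half-width / z = 7.3/1.96 ≈ 3.7245
r = 1 − (SEM / SD)² = 1 − (3.7245 / 13)² ≈ 1 − 0.0821 ≈ 0.9179

0.92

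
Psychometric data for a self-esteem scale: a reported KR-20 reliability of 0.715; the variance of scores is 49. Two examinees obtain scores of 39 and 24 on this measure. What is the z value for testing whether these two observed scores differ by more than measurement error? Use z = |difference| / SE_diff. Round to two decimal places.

2.84

σ = 49^(1/2) = 7.000
SEM = 7.000 × √(1 − 0.715) = 7.000 × √0.285 ≈ 7.000 × 0.534 ≈ 3.737
Standard error of the difference = 3.737·√2 ≈ 5.285
z = |39 − 24| / 5.285 = 15 / 5.285 ≈ 2.838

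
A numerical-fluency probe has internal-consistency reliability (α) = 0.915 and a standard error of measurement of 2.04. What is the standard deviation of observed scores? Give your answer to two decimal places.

SD = 2.04 / √(1 − 0.915) ≈ 6.997

7.00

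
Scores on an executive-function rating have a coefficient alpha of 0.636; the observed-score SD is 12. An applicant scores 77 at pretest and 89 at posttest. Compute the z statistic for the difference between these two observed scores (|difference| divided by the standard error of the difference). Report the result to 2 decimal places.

SEM = 12.000·√(1 − 0.636) ≃ 7.240
SE_diff = √2 · SEM ≃ 10.239
z = 12 / 10.239 ≃ 1.172

1.17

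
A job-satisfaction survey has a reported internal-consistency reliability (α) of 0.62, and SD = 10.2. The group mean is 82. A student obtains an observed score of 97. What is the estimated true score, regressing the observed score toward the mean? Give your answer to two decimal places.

91.30

T̂ = r·X + (1 − r)·M = 0.6200×97 + 0.3800×82 = 60.1400 + 31.1600 ≈ 91.3000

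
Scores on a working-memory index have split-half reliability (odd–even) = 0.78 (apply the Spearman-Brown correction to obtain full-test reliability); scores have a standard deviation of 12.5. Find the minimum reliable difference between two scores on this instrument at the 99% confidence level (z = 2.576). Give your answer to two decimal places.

16.01

Spearman-Brown: r = 2(0.78) / (1 + 0.78) = 1.56000 / 1.78000 ≃ 0.87640
SEM = 12.50000·√(1 − 0.87640) ≃ 4.39452
SE_diff = √2 · SEM ≃ 6.21479
Smallest detectable difference = 2.576·6.21479 ≃ 16.00930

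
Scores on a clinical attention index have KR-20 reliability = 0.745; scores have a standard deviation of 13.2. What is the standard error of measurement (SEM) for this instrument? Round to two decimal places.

SEM = 13.20000*√(1 − 0.74500) ≃ 6.66567

6.67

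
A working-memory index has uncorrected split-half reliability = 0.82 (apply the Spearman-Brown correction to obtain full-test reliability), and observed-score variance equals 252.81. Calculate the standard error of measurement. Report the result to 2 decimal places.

SD = √252.81 ≈ 15.9000
Spearman-Brown: r = 2(0.82) / (1 + 0.82) = 1.6400 / 1.8200 ≈ 0.9011
SEM = 15.9000 · √(1 − 0.9011) = 15.9000 · √0.0989 ≈ 15.9000 · 0.3145 ≈ 5.0003

5.00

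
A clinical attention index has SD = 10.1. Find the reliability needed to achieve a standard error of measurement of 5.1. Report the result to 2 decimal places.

r = 1 − (SEM / SD)² = 1 − (5.1000 / 10.1)² ≈ 1 − 0.2550 ≈ 0.7450

0.75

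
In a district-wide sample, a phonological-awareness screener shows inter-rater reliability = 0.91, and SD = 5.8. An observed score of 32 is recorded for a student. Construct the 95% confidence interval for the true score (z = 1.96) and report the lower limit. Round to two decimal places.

SEM = 5.800×√(1 − 0.910) ≈ 1.740
Half-width = 1.96×1.740 ≈ 3.410
Lower bound: 32 − 3.410 = 28.590

28.59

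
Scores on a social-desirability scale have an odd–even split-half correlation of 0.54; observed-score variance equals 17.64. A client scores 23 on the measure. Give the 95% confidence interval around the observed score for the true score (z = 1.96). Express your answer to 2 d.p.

[18.50, 27.50]

σ = 17.64^(1/2) = 4.2000
Spearman-Brown: r = 2(0.54) / (1 + 0.54) = 1.0800 / 1.5400 ≈ 0.7013
The standard error of measurement is 4.2000*√(1 − 0.7013) ≈ 4.2000*0.5465 ≈ 2.2955.
1.96 * SEM ≈ 4.4991
95% CI: 23 ± 4.4991 = [18.5009, 27.4991]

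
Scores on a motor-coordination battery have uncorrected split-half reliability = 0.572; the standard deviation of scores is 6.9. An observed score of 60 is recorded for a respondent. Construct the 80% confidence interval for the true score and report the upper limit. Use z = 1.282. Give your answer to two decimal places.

64.62

Full-length reliability (Spearman-Brown) = 2(0.572)/(1+0.572) ≈ 0.7277
SEM = 6.9000*√(1 − 0.7277) ≈ 3.6003
Half-width = 1.282*3.6003 ≈ 4.6156
Upper limit = 60 + 4.6156 ≈ 64.6156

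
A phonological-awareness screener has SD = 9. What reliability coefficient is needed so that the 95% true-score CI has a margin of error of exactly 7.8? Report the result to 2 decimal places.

0.80

SEM needed = half-width / z = 7.8/1.96 ≈ 3.980
Required reliability = 1 − (SEM/SD)² = 1 − 0.196 ≈ 0.804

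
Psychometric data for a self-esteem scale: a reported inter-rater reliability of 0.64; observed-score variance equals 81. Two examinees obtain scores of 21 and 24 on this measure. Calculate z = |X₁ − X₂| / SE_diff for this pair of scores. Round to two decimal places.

0.39

SD = √81 ≈ 9.000
SEM = 9.000*√(1 − 0.640) ≈ 5.400
Standard error of the difference = 5.400·√2 ≈ 7.637
z = 3 / 7.637 ≈ 0.393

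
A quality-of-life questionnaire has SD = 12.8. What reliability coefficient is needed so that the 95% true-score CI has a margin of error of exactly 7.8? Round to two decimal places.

Required SEM = 7.8 / 1.96 ≈ 3.9796
r = 1 − (SEM / SD)² = 1 − (3.9796 / 12.8)² ≈ 1 − 0.0967 ≈ 0.9033

0.90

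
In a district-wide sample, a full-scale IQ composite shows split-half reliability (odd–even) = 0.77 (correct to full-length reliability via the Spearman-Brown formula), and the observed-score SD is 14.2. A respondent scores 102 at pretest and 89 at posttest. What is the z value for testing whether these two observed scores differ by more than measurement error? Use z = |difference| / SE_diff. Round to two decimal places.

1.80

Full-length reliability (Spearman-Brown) = 2(0.77)/(1+0.77) ≈ 0.870
SEM = 14.200 · √(1 − 0.870) = 14.200 · √0.130 ≈ 14.200 · 0.360 ≈ 5.119
Standard error of the difference = 5.119·√2 ≈ 7.239
z = |102 − 89| / 7.239 = 13 / 7.239 ≈ 1.796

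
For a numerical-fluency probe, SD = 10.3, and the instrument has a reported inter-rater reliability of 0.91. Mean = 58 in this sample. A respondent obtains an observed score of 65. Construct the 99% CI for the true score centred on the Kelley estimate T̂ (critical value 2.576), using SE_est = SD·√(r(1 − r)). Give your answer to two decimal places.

T̂ = 0.9100(65) + 0.0900(58) ≈ 64.3700
SE_est = SD × √(r(1 − r)) = 10.3000 × √0.0819 ≈ 10.3000 × 0.2862 ≈ 2.9477
CI = 64.3700 ± 2.576 × 2.9477 → [56.7768, 71.9632]

[56.78, 71.96]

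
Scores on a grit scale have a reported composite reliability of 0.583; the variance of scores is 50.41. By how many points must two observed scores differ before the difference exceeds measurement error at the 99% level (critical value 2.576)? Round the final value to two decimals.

16.70

SD = √50.41 ≈ 7.1000
The standard error of measurement is 7.1000*√(1 − 0.5830) ≈ 7.1000*0.6458 ≈ 4.5849.
SE_diff = SEM * √2 ≈ 4.5849 * 1.4142 ≈ 6.4840
Smallest detectable difference = 2.576*6.4840 ≈ 16.7027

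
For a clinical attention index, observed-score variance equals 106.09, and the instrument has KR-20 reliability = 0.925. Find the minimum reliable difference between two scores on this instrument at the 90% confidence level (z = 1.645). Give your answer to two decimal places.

σ = 106.09^(1/2) = 10.3000
SEM = 10.3000×√(1 − 0.9250) ≈ 2.8208
Standard error of the difference = 2.8208·√2 ≈ 3.9892
Smallest detectable difference = 1.645×3.9892 ≈ 6.5622

6.56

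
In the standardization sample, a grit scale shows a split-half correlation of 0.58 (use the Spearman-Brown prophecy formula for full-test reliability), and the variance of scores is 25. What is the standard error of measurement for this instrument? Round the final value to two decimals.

2.58

σ = 25^(1/2) = 5.0000
Spearman-Brown: r = 2(0.58) / (1 + 0.58) = 1.1600 / 1.5800 ≈ 0.7342
SEM = 5.0000·√(1 − 0.7342) ≈ 2.5779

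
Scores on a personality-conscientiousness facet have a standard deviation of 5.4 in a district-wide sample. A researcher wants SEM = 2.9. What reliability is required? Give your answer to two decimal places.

r = 1 − (2.9000/5.4)² ≈ 1 − 0.2884 ≈ 0.7116

0.71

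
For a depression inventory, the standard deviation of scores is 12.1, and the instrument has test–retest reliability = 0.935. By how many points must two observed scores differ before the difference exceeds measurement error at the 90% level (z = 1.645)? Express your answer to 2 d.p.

SEM = 12.10000×√(1 − 0.93500) ≈ 3.08491
SE_diff = √2 × SEM ≈ 4.36272
Smallest detectable difference = 1.645×4.36272 ≈ 7.17667

7.18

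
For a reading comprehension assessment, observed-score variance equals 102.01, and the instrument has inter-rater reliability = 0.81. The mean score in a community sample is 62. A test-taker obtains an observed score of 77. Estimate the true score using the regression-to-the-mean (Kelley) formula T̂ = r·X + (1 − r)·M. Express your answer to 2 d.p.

Estimated true score = 0.81000·77 + (1 − 0.81000)·62 ≈ 74.15000

74.15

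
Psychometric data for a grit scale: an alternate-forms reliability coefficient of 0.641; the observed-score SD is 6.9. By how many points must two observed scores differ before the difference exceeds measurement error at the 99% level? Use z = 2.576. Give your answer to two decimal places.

15.06

SEM = 6.9000·√(1 − 0.6410) ≃ 4.1342
SE_diff = SEM · √2 ≃ 4.1342 · 1.4142 ≃ 5.8467
Smallest detectable difference = 2.576·5.8467 ≃ 15.0611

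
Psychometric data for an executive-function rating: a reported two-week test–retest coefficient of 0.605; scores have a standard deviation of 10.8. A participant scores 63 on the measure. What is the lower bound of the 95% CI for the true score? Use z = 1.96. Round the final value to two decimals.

SEM = 10.8000*√(1 − 0.6050) ≈ 6.7877
1.96 * SEM ≈ 13.3039
Lower limit = 63 − 13.3039 ≈ 49.6961

49.70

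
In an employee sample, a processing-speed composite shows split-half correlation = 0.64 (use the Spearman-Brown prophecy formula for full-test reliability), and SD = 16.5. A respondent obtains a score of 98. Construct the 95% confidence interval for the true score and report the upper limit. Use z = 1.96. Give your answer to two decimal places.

Spearman-Brown: r = 2(0.64) / (1 + 0.64) = 1.2800 / 1.6400 ≈ 0.7805
SEM = 16.5000 * √(1 − 0.7805) = 16.5000 * √0.2195 ≈ 16.5000 * 0.4685 ≈ 7.7306
Margin = 1.96 * 7.7306 ≈ 15.1520
Upper limit = 98 + 15.1520 ≈ 113.1520

113.15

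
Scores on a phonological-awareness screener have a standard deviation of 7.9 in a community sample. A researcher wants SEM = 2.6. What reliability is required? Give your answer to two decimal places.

0.89

Required reliability = 1 − (SEM/SD)² = 1 − 0.1083 ≈ 0.8917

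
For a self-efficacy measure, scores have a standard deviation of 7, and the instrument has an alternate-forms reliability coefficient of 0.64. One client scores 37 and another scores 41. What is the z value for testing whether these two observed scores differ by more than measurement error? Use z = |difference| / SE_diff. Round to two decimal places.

0.67

SEM = 7.000*√(1 − 0.640) ≃ 4.200
SE_diff = SEM * √2 ≃ 4.200 * 1.414 ≃ 5.940
z = |37 − 41| / 5.940 = 4 / 5.940 ≃ 0.673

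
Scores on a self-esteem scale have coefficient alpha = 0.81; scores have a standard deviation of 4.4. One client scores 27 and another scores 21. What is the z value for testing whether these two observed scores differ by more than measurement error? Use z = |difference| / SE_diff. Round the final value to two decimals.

2.21

SEM = 4.4000 * √(1 − 0.8100) = 4.4000 * √0.1900 ≃ 4.4000 * 0.4359 ≃ 1.9179
SE_diff = SEM * √2 ≃ 1.9179 * 1.4142 ≃ 2.7123
z = 6 / 2.7123 ≃ 2.2121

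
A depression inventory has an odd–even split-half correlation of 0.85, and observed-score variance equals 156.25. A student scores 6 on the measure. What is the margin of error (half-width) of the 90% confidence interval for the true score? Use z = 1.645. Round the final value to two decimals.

σ = 156.25^(1/2) = 12.5000
Full-length reliability (Spearman-Brown) = 2(0.85)/(1+0.85) ≃ 0.9189
SEM = 12.5000 · √(1 − 0.9189) = 12.5000 · √0.0811 ≃ 12.5000 · 0.2847 ≃ 3.5593
Half-width = 1.645·3.5593 ≃ 5.8551

5.86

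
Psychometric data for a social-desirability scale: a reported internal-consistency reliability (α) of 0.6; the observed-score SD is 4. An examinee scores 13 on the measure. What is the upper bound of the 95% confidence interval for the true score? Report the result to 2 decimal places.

17.96

The standard error of measurement is 4.0000·√(1 − 0.6000) ≃ 4.0000·0.6325 ≃ 2.5298.
Half-width = 1.96·2.5298 ≃ 4.9585
Upper bound: 13 + 4.9585 = 17.9585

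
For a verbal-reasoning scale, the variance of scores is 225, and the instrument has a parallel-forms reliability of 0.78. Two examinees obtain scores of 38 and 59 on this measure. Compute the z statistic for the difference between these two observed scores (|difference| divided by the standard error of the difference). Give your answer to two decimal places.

2.11

SD = √225 = 15.000
SEM = 15.000 · √(1 − 0.780) = 15.000 · √0.220 ≈ 15.000 · 0.469 ≈ 7.036
SE_diff = √2 · SEM ≈ 9.950
z = 21 / 9.950 ≈ 2.111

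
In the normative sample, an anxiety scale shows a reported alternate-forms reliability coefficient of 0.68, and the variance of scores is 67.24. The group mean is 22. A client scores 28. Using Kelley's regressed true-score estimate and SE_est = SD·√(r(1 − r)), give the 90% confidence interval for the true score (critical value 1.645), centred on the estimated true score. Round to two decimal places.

SD = √67.24 ≃ 8.200
T̂ = r·X + (1 − r)·M = 0.680*28 + 0.320*22 = 19.040 + 7.040 ≃ 26.080
SE_est = 8.200·√[r(1 − r)] ≃ 3.825
90% CI: 26.080 ± 6.292 ≃ (19.788, 32.372)

[19.79, 32.37]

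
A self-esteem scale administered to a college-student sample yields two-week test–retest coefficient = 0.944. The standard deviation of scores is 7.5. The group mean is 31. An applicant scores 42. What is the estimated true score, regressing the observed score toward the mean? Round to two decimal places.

T̂ = 0.9440(42) + 0.0560(31) ≈ 41.3840

41.38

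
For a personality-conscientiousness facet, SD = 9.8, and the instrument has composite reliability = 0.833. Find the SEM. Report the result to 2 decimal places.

The standard error of measurement is 9.8000·√(1 − 0.8330) ≈ 9.8000·0.4087 ≈ 4.0048.

4.00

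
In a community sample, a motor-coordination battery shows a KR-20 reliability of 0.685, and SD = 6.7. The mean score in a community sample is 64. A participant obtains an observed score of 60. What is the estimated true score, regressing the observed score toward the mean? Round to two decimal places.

61.26

T̂ = r·X + (1 − r)·M = 0.685·60 + 0.315·64 = 41.100 + 20.160 ≈ 61.260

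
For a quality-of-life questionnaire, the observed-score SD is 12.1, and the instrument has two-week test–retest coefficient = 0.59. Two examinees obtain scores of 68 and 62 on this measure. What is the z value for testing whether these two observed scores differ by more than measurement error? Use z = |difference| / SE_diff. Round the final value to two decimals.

The standard error of measurement is 12.1000*√(1 − 0.5900) ≈ 12.1000*0.6403 ≈ 7.7478.
SE_diff = SEM * √2 ≈ 7.7478 * 1.4142 ≈ 10.9570
z = 6 / 10.9570 ≈ 0.5476

0.55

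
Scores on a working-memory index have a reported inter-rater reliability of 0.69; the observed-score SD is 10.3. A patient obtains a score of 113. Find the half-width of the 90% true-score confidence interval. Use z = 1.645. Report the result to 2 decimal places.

9.43

SEM = 10.30000·√(1 − 0.69000) ≈ 5.73480
1.645 · SEM ≈ 9.43374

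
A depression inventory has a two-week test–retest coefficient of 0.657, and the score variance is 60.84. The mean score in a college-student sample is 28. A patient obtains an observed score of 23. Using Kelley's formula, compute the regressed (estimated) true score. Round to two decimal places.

24.72

T̂ = r·X + (1 − r)·M = 0.6570·23 + 0.3430·28 = 15.1110 + 9.6040 ≈ 24.7150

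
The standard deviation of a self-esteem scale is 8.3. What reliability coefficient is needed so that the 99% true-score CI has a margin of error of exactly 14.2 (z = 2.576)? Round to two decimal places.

SEM needed = half-width / z = 14.2/2.576 ≈ 5.51242
r = 1 − (SEM / SD)² = 1 − (5.51242 / 8.3)² ≈ 1 − 0.44109 ≈ 0.55891

0.56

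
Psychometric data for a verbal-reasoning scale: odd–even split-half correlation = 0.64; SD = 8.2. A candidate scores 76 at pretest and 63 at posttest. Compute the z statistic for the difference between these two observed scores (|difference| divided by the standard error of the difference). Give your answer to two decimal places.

r_full = 2·0.64 / (1 + 0.64) ≈ 0.7805
SEM = 8.2000*√(1 − 0.7805) ≈ 3.8419
SE_diff = SEM * √2 ≈ 3.8419 * 1.4142 ≈ 5.4332
z = 13 / 5.4332 ≈ 2.3927

2.39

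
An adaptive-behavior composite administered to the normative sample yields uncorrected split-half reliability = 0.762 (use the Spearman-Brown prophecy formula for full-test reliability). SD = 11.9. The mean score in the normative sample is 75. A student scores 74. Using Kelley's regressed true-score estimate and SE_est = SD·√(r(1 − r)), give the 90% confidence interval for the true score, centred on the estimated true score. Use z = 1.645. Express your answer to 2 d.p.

Spearman-Brown: r = 2(0.762) / (1 + 0.762) = 1.524 / 1.762 ≈ 0.865
Estimated true score = 0.865·74 + (1 − 0.865)·75 ≈ 74.135
SE_est = SD · √(r(1 − r)) = 11.900 · √0.117 ≈ 11.900 · 0.342 ≈ 4.067
90% CI: 74.135 ± 6.691 ≈ (67.444, 80.826)

[67.44, 80.83]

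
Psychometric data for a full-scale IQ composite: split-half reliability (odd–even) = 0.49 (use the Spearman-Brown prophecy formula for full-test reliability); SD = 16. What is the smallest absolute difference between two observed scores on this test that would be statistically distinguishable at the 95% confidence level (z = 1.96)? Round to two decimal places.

Spearman-Brown: r = 2(0.49) / (1 + 0.49) = 0.980 / 1.490 ≈ 0.658
The standard error of measurement is 16.000*√(1 − 0.658) ≈ 16.000*0.585 ≈ 9.361.
SE_diff = √2 * SEM ≈ 13.238
Smallest detectable difference = 1.96*13.238 ≈ 25.947

25.95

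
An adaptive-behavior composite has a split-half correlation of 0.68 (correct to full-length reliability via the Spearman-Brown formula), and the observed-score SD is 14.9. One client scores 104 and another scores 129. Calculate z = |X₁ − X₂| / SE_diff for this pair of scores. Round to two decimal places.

Spearman-Brown: r = 2(0.68) / (1 + 0.68) = 1.3600 / 1.6800 ≈ 0.8095
SEM = 14.9000 · √(1 − 0.8095) = 14.9000 · √0.1905 ≈ 14.9000 · 0.4364 ≈ 6.5029
Standard error of the difference = 6.5029·√2 ≈ 9.1965
z = 25 / 9.1965 ≈ 2.7184

2.72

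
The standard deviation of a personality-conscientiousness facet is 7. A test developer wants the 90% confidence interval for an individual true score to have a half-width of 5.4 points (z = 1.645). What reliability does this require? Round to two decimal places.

0.78

SEM needed = half-width / z = 5.4/1.645 ≈ 3.283
Required reliability = 1 − (SEM/SD)² = 1 − 0.220 ≈ 0.780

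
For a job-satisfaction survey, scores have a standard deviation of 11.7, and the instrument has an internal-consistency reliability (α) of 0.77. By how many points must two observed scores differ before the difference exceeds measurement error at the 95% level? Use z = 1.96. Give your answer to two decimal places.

SEM = 11.7000 · √(1 − 0.7700) = 11.7000 · √0.2300 ≃ 11.7000 · 0.4796 ≃ 5.6111
Standard error of the difference = 5.6111·√2 ≃ 7.9353
Minimum reliable difference = 1.96 · SE_diff ≃ 1.96 · 7.9353 ≃ 15.5532

15.55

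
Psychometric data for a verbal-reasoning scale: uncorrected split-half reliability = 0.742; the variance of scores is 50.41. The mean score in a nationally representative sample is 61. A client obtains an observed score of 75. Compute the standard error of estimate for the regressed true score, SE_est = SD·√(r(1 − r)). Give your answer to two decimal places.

2.52

SD = √50.41 ≈ 7.1000
Full-length reliability (Spearman-Brown) = 2(0.742)/(1+0.742) ≈ 0.8519
SE_est = SD × √(r(1 − r)) = 7.1000 × √0.1262 ≈ 7.1000 × 0.3552 ≈ 2.5220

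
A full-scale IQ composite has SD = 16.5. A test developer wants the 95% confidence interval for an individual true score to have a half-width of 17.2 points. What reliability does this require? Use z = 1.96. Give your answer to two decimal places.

SEM needed = half-width / z = 17.2/1.96 ≈ 8.776
r = 1 − (8.776/16.5)² ≈ 1 − 0.283 ≈ 0.717

0.72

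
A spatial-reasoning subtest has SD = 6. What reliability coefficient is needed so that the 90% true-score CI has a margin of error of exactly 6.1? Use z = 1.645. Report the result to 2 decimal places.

SEM needed = half-width / z = 6.1/1.645 ≈ 3.708
r = 1 − (SEM / SD)² = 1 − (3.708 / 6)² ≈ 1 − 0.382 ≈ 0.618

0.62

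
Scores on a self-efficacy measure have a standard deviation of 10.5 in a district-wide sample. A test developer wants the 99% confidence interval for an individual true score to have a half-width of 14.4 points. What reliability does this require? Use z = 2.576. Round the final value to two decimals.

Required SEM = 14.4 / 2.576 ≈ 5.5901
Required reliability = 1 − (SEM/SD)² = 1 − 0.2834 ≈ 0.7166

0.72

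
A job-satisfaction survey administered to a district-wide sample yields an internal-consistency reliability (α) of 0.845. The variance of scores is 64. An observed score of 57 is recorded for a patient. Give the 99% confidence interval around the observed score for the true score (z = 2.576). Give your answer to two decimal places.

[48.89, 65.11]

SD = √64 = 8.000
SEM = 8.000 × √(1 − 0.845) = 8.000 × √0.155 ≈ 8.000 × 0.394 ≈ 3.150
Half-width = 2.576×3.150 ≈ 8.113
CI = 57 ± 8.113 → [48.887, 65.113]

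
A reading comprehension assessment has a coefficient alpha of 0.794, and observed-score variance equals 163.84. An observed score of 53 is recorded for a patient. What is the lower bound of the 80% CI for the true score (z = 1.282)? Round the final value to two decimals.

σ = 163.84^(1/2) = 12.800
SEM = 12.800×√(1 − 0.794) ≈ 5.810
Margin = 1.282 × 5.810 ≈ 7.448
Lower limit = 53 − 7.448 ≈ 45.552

45.55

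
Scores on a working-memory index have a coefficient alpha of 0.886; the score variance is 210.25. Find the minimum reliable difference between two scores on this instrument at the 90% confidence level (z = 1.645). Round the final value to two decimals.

σ = 210.25^(1/2) = 14.500
The standard error of measurement is 14.500·√(1 − 0.886) ≈ 14.500·0.338 ≈ 4.896.
SE_diff = SEM · √2 ≈ 4.896 · 1.414 ≈ 6.924
Minimum reliable difference = 1.645 · SE_diff ≈ 1.645 · 6.924 ≈ 11.389

11.39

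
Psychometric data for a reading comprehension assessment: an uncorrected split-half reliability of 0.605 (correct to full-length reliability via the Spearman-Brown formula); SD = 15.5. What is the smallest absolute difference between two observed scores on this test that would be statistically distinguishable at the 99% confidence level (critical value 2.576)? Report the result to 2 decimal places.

28.01

r_full = 2·0.605 / (1 + 0.605) ≈ 0.7539
SEM = 15.5000 * √(1 − 0.7539) = 15.5000 * √0.2461 ≈ 15.5000 * 0.4961 ≈ 7.6894
SE_diff = SEM * √2 ≈ 7.6894 * 1.4142 ≈ 10.8745
Smallest detectable difference = 2.576*10.8745 ≈ 28.0126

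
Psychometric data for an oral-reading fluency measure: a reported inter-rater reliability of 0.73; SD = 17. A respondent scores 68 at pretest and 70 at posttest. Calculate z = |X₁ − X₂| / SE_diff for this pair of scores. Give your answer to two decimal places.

SEM = 17.000·√(1 − 0.730) ≈ 8.833
SE_diff = SEM · √2 ≈ 8.833 · 1.414 ≈ 12.492
z = 2 / 12.492 ≈ 0.160

0.16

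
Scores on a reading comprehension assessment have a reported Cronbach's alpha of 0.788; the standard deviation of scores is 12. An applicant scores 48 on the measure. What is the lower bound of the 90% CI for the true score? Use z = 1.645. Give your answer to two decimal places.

38.91

The standard error of measurement is 12.0000·√(1 − 0.7880) ≈ 12.0000·0.4604 ≈ 5.5252.
1.645 · SEM ≈ 9.0890
Lower bound: 48 − 9.0890 = 38.9110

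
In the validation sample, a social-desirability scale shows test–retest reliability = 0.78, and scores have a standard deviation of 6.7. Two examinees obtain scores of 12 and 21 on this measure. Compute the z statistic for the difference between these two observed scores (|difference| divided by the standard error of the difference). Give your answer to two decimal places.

2.03

SEM = 6.7000·√(1 − 0.7800) ≈ 3.1426
Standard error of the difference = 3.1426·√2 ≈ 4.4443
z = 9 / 4.4443 ≈ 2.0251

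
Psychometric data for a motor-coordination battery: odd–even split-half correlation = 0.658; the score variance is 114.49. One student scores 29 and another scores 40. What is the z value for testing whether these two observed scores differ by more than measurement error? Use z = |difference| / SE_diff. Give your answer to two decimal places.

1.60

SD = √114.49 = 10.70000
Spearman-Brown: r = 2(0.658) / (1 + 0.658) = 1.31600 / 1.65800 ≈ 0.79373
SEM = 10.70000 × √(1 − 0.79373) = 10.70000 × √0.20627 ≈ 10.70000 × 0.45417 ≈ 4.85965
Standard error of the difference = 4.85965·√2 ≈ 6.87258
z = |29 − 40| / 6.87258 = 11 / 6.87258 ≈ 1.60056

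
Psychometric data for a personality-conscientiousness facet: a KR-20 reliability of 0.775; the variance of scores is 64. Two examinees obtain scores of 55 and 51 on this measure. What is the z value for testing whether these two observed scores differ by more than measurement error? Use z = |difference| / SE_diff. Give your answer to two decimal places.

0.75

SD = √64 ≈ 8.000
SEM = 8.000 · √(1 − 0.775) = 8.000 · √0.225 ≈ 8.000 · 0.474 ≈ 3.795
SE_diff = SEM · √2 ≈ 3.795 · 1.414 ≈ 5.367
z = 4 / 5.367 ≈ 0.745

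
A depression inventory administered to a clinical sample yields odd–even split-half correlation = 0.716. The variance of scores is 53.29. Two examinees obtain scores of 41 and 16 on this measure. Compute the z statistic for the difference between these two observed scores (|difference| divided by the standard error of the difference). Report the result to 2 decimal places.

5.95

σ = 53.29^(1/2) = 7.30000
Full-length reliability (Spearman-Brown) = 2(0.716)/(1+0.716) ≈ 0.83450
SEM = 7.30000 · √(1 − 0.83450) = 7.30000 · √0.16550 ≈ 7.30000 · 0.40682 ≈ 2.96977
Standard error of the difference = 2.96977·√2 ≈ 4.19989
z = |41 − 16| / 4.19989 = 25 / 4.19989 ≈ 5.95253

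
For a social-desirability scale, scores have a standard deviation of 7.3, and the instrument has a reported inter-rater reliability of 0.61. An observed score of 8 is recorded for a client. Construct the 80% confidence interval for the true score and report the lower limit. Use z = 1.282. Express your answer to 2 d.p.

2.16

SEM = 7.300 × √(1 − 0.610) = 7.300 × √0.390 ≃ 7.300 × 0.624 ≃ 4.559
Margin = 1.282 × 4.559 ≃ 5.844
Lower limit = 8 − 5.844 ≃ 2.156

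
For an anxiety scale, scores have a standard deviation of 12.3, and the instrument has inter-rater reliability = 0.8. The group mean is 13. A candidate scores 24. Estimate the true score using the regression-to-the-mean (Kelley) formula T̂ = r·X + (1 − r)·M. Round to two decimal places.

Estimated true score = 0.8000×24 + (1 − 0.8000)×13 ≈ 21.8000

21.80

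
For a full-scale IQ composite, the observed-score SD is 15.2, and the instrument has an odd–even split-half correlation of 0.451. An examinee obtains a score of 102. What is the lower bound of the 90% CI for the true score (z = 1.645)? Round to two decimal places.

86.62

Full-length reliability (Spearman-Brown) = 2(0.451)/(1+0.451) ≈ 0.6216
SEM = 15.2000×√(1 − 0.6216) ≈ 9.3497
1.645 × SEM ≈ 15.3802
Lower bound: 102 − 15.3802 = 86.6198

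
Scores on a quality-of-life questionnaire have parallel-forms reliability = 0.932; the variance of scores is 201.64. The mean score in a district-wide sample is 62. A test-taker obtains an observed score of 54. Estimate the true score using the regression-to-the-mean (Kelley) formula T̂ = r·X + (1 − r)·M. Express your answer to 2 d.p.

54.54

Estimated true score = 0.932*54 + (1 − 0.932)*62 ≈ 54.544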